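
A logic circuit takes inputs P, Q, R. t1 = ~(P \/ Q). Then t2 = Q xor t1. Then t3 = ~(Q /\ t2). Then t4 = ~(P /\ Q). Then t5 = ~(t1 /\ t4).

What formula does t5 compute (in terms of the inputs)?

t1 = ~(P \/ Q)
t4 = ~(P /\ Q)
t5 = ~(t1 /\ t4) = ~((~(P \/ Q)) /\ (~(P /\ Q)))

~((~(P \/ Q)) /\ (~(P /\ Q)))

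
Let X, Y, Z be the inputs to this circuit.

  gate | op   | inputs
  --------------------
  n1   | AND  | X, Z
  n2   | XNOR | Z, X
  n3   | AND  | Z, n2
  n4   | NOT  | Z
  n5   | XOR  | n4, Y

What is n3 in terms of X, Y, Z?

Z AND (Z XNOR X)

n2 = Z XNOR X
n3 = Z AND n2 = Z AND (Z XNOR X)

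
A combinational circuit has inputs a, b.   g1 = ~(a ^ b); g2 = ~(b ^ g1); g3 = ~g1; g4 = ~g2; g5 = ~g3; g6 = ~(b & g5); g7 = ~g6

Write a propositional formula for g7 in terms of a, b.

~(~(b & ~~(~(a ^ b))))

g1 = ~(a ^ b)
g3 = ~g1 = ~(~(a ^ b))
g5 = ~g3 = ~~(~(a ^ b))
g6 = ~(b & g5) = ~(b & ~~(~(a ^ b)))
g7 = ~g6 = ~(~(b & ~~(~(a ^ b))))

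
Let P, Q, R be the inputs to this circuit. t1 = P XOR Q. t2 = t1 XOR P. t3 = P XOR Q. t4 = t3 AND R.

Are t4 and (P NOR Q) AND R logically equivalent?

t3 = P XOR Q
t4 = t3 AND R = (P XOR Q) AND R
At P=0, Q=0, R=1: circuit gives 0, formula gives 1.

No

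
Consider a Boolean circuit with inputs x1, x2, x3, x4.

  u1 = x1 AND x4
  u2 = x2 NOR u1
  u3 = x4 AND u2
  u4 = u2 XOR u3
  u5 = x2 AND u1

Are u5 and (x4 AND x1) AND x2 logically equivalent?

u1 = x1 AND x4
u5 = x2 AND u1 = x2 AND (x1 AND x4)
At x1=0, x2=0, x3=0, x4=0: circuit gives 0, formula gives 0.
At x1=1, x2=1, x3=0, x4=1: circuit gives 1, formula gives 1.
Agrees on all 16 inputs.

Yes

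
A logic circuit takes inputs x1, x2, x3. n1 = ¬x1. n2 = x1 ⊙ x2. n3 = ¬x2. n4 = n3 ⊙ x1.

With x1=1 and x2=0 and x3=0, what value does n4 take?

n3 = ¬0 = 1
n4 = 1 ⊙ 1 = 1

1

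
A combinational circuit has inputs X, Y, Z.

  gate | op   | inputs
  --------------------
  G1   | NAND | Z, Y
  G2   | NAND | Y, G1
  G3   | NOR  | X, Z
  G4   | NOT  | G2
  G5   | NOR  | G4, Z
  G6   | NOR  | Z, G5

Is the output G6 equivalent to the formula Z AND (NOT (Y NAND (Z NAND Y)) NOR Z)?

No

G1 = Z NAND Y
G2 = Y NAND G1 = Y NAND (Z NAND Y)
G4 = NOT G2 = NOT (Y NAND (Z NAND Y))
G5 = G4 NOR Z = NOT (Y NAND (Z NAND Y)) NOR Z
G6 = Z NOR G5 = Z NOR (NOT (Y NAND (Z NAND Y)) NOR Z)
At X=0, Y=1, Z=0: circuit gives 1, formula gives 0.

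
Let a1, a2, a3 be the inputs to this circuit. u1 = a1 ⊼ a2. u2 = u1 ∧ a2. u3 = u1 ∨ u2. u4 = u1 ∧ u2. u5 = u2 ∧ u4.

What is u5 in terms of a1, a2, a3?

u1 = a1 ⊼ a2
u2 = u1 ∧ a2 = (a1 ⊼ a2) ∧ a2
u4 = u1 ∧ u2 = (a1 ⊼ a2) ∧ ((a1 ⊼ a2) ∧ a2)
u5 = u2 ∧ u4 = ((a1 ⊼ a2) ∧ a2) ∧ ((a1 ⊼ a2) ∧ ((a1 ⊼ a2) ∧ a2))

((a1 ⊼ a2) ∧ a2) ∧ ((a1 ⊼ a2) ∧ ((a1 ⊼ a2) ∧ a2))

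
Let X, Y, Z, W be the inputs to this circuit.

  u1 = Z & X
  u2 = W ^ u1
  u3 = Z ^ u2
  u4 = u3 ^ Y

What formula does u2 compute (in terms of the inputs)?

W ^ (Z & X)

u1 = Z & X
u2 = W ^ u1 = W ^ (Z & X)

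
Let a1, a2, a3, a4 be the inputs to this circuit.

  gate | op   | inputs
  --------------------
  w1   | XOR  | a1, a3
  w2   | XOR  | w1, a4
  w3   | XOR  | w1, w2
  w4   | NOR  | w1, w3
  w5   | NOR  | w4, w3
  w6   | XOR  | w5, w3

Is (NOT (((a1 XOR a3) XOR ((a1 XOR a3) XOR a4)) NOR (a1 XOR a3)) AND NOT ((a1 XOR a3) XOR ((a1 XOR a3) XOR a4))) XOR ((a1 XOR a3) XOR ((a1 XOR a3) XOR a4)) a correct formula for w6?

Yes

w1 = a1 XOR a3
w2 = w1 XOR a4 = (a1 XOR a3) XOR a4
w3 = w1 XOR w2 = (a1 XOR a3) XOR ((a1 XOR a3) XOR a4)
w4 = w1 NOR w3 = (a1 XOR a3) NOR ((a1 XOR a3) XOR ((a1 XOR a3) XOR a4))
w5 = w4 NOR w3 = ((a1 XOR a3) NOR ((a1 XOR a3) XOR ((a1 XOR a3) XOR a4))) NOR ((a1 XOR a3) XOR ((a1 XOR a3) XOR a4))
w6 = w5 XOR w3 = (((a1 XOR a3) NOR ((a1 XOR a3) XOR ((a1 XOR a3) XOR a4))) NOR ((a1 XOR a3) XOR ((a1 XOR a3) XOR a4))) XOR ((a1 XOR a3) XOR ((a1 XOR a3) XOR a4))
At a1=0, a2=0, a3=0, a4=0: circuit gives 0, formula gives 0.
At a1=0, a2=0, a3=0, a4=1: circuit gives 1, formula gives 1.
Agrees on all 16 inputs.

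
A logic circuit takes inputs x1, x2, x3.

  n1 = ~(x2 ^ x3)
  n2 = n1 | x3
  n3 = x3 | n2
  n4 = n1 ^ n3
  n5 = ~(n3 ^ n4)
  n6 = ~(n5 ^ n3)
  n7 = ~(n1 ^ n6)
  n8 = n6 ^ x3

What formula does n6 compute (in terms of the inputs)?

n1 = ~(x2 ^ x3)
n2 = n1 | x3 = (~(x2 ^ x3)) | x3
n3 = x3 | n2 = x3 | ((~(x2 ^ x3)) | x3)
n4 = n1 ^ n3 = (~(x2 ^ x3)) ^ (x3 | ((~(x2 ^ x3)) | x3))
n5 = ~(n3 ^ n4) = ~((x3 | ((~(x2 ^ x3)) | x3)) ^ ((~(x2 ^ x3)) ^ (x3 | ((~(x2 ^ x3)) | x3))))
n6 = ~(n5 ^ n3) = ~((~((x3 | ((~(x2 ^ x3)) | x3)) ^ ((~(x2 ^ x3)) ^ (x3 | ((~(x2 ^ x3)) | x3))))) ^ (x3 | ((~(x2 ^ x3)) | x3)))

~((~((x3 | ((~(x2 ^ x3)) | x3)) ^ ((~(x2 ^ x3)) ^ (x3 | ((~(x2 ^ x3)) | x3))))) ^ (x3 | ((~(x2 ^ x3)) | x3)))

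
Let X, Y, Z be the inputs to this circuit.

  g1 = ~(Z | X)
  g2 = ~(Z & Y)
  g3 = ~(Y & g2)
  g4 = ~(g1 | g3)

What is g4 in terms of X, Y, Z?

g1 = ~(Z | X)
g2 = ~(Z & Y)
g3 = ~(Y & g2) = ~(Y & (~(Z & Y)))
g4 = ~(g1 | g3) = ~((~(Z | X)) | (~(Y & (~(Z & Y)))))

~((~(Z | X)) | (~(Y & (~(Z & Y)))))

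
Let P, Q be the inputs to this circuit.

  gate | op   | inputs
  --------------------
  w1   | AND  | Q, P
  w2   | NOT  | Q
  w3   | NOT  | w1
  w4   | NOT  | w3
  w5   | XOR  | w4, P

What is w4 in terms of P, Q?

NOT NOT (Q AND P)

w1 = Q AND P
w3 = NOT w1 = NOT (Q AND P)
w4 = NOT w3 = NOT NOT (Q AND P)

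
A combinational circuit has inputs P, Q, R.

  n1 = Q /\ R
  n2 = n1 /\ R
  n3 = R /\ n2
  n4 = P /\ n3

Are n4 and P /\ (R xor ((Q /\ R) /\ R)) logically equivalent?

n1 = Q /\ R
n2 = n1 /\ R = (Q /\ R) /\ R
n3 = R /\ n2 = R /\ ((Q /\ R) /\ R)
n4 = P /\ n3 = P /\ (R /\ ((Q /\ R) /\ R))
At P=1, Q=0, R=1: circuit gives 0, formula gives 1.

No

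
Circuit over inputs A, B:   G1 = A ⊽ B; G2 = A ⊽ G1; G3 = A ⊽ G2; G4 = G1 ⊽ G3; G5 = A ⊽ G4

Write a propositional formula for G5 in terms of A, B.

A ⊽ ((A ⊽ B) ⊽ (A ⊽ (A ⊽ (A ⊽ B))))

G1 = A ⊽ B
G2 = A ⊽ G1 = A ⊽ (A ⊽ B)
G3 = A ⊽ G2 = A ⊽ (A ⊽ (A ⊽ B))
G4 = G1 ⊽ G3 = (A ⊽ B) ⊽ (A ⊽ (A ⊽ (A ⊽ B)))
G5 = A ⊽ G4 = A ⊽ ((A ⊽ B) ⊽ (A ⊽ (A ⊽ (A ⊽ B))))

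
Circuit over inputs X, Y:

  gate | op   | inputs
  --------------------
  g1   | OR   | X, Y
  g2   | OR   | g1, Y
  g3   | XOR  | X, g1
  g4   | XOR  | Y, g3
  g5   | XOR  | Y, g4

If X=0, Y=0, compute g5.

g1 = 0 OR 0 = 0
g3 = 0 XOR 0 = 0
g4 = 0 XOR 0 = 0
g5 = 0 XOR 0 = 0

0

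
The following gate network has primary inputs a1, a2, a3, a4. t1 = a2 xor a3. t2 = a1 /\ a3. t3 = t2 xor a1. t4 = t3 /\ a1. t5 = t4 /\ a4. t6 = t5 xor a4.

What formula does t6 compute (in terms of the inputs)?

t2 = a1 /\ a3
t3 = t2 xor a1 = (a1 /\ a3) xor a1
t4 = t3 /\ a1 = ((a1 /\ a3) xor a1) /\ a1
t5 = t4 /\ a4 = (((a1 /\ a3) xor a1) /\ a1) /\ a4
t6 = t5 xor a4 = ((((a1 /\ a3) xor a1) /\ a1) /\ a4) xor a4

((((a1 /\ a3) xor a1) /\ a1) /\ a4) xor a4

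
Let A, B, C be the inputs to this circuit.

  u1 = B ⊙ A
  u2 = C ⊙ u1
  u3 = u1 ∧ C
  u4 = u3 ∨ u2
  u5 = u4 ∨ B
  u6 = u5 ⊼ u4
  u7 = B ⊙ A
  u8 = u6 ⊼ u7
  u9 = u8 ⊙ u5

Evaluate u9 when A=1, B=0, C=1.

0

u1 = 0 ⊙ 1 = 0
u2 = 1 ⊙ 0 = 0
u3 = 0 ∧ 1 = 0
u4 = 0 ∨ 0 = 0
u5 = 0 ∨ 0 = 0
u6 = 0 ⊼ 0 = 1
u7 = 0 ⊙ 1 = 0
u8 = 1 ⊼ 0 = 1
u9 = 1 ⊙ 0 = 0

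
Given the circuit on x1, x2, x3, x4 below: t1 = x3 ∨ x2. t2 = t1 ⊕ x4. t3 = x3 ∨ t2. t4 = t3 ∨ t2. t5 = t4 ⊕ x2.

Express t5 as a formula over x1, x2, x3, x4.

((x3 ∨ ((x3 ∨ x2) ⊕ x4)) ∨ ((x3 ∨ x2) ⊕ x4)) ⊕ x2

t1 = x3 ∨ x2
t2 = t1 ⊕ x4 = (x3 ∨ x2) ⊕ x4
t3 = x3 ∨ t2 = x3 ∨ ((x3 ∨ x2) ⊕ x4)
t4 = t3 ∨ t2 = (x3 ∨ ((x3 ∨ x2) ⊕ x4)) ∨ ((x3 ∨ x2) ⊕ x4)
t5 = t4 ⊕ x2 = ((x3 ∨ ((x3 ∨ x2) ⊕ x4)) ∨ ((x3 ∨ x2) ⊕ x4)) ⊕ x2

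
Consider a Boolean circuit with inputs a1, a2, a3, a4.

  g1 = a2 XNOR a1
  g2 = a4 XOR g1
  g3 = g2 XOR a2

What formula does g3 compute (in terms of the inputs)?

(a4 XOR (a2 XNOR a1)) XOR a2

g1 = a2 XNOR a1
g2 = a4 XOR g1 = a4 XOR (a2 XNOR a1)
g3 = g2 XOR a2 = (a4 XOR (a2 XNOR a1)) XOR a2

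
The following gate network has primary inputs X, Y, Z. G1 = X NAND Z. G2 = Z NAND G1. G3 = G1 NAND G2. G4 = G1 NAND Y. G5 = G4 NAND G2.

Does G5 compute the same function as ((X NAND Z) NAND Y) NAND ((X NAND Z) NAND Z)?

Yes

G1 = X NAND Z
G2 = Z NAND G1 = Z NAND (X NAND Z)
G4 = G1 NAND Y = (X NAND Z) NAND Y
G5 = G4 NAND G2 = ((X NAND Z) NAND Y) NAND (Z NAND (X NAND Z))
At X=0, Y=0, Z=0: circuit gives 0, formula gives 0.
At X=0, Y=0, Z=1: circuit gives 1, formula gives 1.
Agrees on all 8 inputs.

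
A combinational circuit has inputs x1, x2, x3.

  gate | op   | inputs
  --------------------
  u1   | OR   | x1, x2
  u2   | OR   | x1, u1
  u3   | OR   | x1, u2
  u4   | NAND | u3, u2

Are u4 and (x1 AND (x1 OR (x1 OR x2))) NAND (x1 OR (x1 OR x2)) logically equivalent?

No

u1 = x1 OR x2
u2 = x1 OR u1 = x1 OR (x1 OR x2)
u3 = x1 OR u2 = x1 OR (x1 OR (x1 OR x2))
u4 = u3 NAND u2 = (x1 OR (x1 OR (x1 OR x2))) NAND (x1 OR (x1 OR x2))
At x1=0, x2=1, x3=0: circuit gives 0, formula gives 1.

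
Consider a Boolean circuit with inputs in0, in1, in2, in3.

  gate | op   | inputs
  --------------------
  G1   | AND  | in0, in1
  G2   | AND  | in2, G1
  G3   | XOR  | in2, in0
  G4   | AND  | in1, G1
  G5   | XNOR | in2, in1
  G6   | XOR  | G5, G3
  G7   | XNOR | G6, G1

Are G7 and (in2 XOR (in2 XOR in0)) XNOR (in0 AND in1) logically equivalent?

G1 = in0 AND in1
G3 = in2 XOR in0
G5 = in2 XNOR in1
G6 = G5 XOR G3 = (in2 XNOR in1) XOR (in2 XOR in0)
G7 = G6 XNOR G1 = ((in2 XNOR in1) XOR (in2 XOR in0)) XNOR (in0 AND in1)
At in0=0, in1=0, in2=0, in3=0: circuit gives 0, formula gives 1.

No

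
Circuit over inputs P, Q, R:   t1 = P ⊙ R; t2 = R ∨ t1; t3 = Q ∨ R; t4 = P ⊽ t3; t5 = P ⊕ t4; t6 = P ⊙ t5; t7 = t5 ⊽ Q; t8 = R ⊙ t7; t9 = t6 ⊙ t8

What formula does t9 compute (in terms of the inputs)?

(P ⊙ (P ⊕ (P ⊽ (Q ∨ R)))) ⊙ (R ⊙ ((P ⊕ (P ⊽ (Q ∨ R))) ⊽ Q))

t3 = Q ∨ R
t4 = P ⊽ t3 = P ⊽ (Q ∨ R)
t5 = P ⊕ t4 = P ⊕ (P ⊽ (Q ∨ R))
t6 = P ⊙ t5 = P ⊙ (P ⊕ (P ⊽ (Q ∨ R)))
t7 = t5 ⊽ Q = (P ⊕ (P ⊽ (Q ∨ R))) ⊽ Q
t8 = R ⊙ t7 = R ⊙ ((P ⊕ (P ⊽ (Q ∨ R))) ⊽ Q)
t9 = t6 ⊙ t8 = (P ⊙ (P ⊕ (P ⊽ (Q ∨ R)))) ⊙ (R ⊙ ((P ⊕ (P ⊽ (Q ∨ R))) ⊽ Q))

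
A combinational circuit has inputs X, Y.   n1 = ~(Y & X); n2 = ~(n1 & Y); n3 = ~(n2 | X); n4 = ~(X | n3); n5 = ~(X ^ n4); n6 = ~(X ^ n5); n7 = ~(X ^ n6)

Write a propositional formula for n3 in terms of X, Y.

n1 = ~(Y & X)
n2 = ~(n1 & Y) = ~((~(Y & X)) & Y)
n3 = ~(n2 | X) = ~((~((~(Y & X)) & Y)) | X)

~((~((~(Y & X)) & Y)) | X)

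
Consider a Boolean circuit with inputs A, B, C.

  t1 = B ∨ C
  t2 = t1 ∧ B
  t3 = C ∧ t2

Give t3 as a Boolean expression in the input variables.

C ∧ ((B ∨ C) ∧ B)

t1 = B ∨ C
t2 = t1 ∧ B = (B ∨ C) ∧ B
t3 = C ∧ t2 = C ∧ ((B ∨ C) ∧ B)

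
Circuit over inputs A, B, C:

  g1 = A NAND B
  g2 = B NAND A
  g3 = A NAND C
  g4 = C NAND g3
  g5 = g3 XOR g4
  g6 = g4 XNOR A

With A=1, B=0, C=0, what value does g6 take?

g3 = 1 NAND 0 = 1
g4 = 0 NAND 1 = 1
g6 = 1 XNOR 1 = 1

1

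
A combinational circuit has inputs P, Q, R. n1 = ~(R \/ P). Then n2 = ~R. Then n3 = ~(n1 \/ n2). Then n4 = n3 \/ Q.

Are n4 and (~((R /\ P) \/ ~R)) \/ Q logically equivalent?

n1 = ~(R \/ P)
n2 = ~R
n3 = ~(n1 \/ n2) = ~((~(R \/ P)) \/ ~R)
n4 = n3 \/ Q = (~((~(R \/ P)) \/ ~R)) \/ Q
At P=1, Q=0, R=1: circuit gives 1, formula gives 0.

No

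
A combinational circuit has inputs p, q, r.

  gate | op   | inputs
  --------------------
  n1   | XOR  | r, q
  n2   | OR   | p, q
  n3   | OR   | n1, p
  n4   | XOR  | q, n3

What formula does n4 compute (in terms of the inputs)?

q XOR ((r XOR q) OR p)

n1 = r XOR q
n3 = n1 OR p = (r XOR q) OR p
n4 = q XOR n3 = q XOR ((r XOR q) OR p)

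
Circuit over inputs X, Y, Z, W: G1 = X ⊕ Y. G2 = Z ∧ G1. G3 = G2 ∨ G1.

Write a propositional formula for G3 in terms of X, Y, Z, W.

G1 = X ⊕ Y
G2 = Z ∧ G1 = Z ∧ (X ⊕ Y)
G3 = G2 ∨ G1 = (Z ∧ (X ⊕ Y)) ∨ (X ⊕ Y)

(Z ∧ (X ⊕ Y)) ∨ (X ⊕ Y)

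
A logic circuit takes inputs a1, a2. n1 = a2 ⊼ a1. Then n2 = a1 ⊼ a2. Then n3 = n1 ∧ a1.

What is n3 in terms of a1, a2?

n1 = a2 ⊼ a1
n3 = n1 ∧ a1 = (a2 ⊼ a1) ∧ a1

(a2 ⊼ a1) ∧ a1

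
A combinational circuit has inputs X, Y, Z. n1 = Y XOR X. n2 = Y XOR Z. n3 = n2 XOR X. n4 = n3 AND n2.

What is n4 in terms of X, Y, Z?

((Y XOR Z) XOR X) AND (Y XOR Z)

n2 = Y XOR Z
n3 = n2 XOR X = (Y XOR Z) XOR X
n4 = n3 AND n2 = ((Y XOR Z) XOR X) AND (Y XOR Z)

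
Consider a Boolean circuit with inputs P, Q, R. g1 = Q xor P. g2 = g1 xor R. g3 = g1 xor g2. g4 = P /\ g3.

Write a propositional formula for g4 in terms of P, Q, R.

P /\ ((Q xor P) xor ((Q xor P) xor R))

g1 = Q xor P
g2 = g1 xor R = (Q xor P) xor R
g3 = g1 xor g2 = (Q xor P) xor ((Q xor P) xor R)
g4 = P /\ g3 = P /\ ((Q xor P) xor ((Q xor P) xor R))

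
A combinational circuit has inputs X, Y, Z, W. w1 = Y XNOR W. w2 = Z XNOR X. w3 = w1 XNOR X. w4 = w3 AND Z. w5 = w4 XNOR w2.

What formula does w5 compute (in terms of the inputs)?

w1 = Y XNOR W
w2 = Z XNOR X
w3 = w1 XNOR X = (Y XNOR W) XNOR X
w4 = w3 AND Z = ((Y XNOR W) XNOR X) AND Z
w5 = w4 XNOR w2 = (((Y XNOR W) XNOR X) AND Z) XNOR (Z XNOR X)

(((Y XNOR W) XNOR X) AND Z) XNOR (Z XNOR X)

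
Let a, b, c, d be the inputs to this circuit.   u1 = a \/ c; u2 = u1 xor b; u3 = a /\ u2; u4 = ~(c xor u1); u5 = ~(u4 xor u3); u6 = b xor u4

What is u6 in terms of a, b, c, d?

b xor (~(c xor (a \/ c)))

u1 = a \/ c
u4 = ~(c xor u1) = ~(c xor (a \/ c))
u6 = b xor u4 = b xor (~(c xor (a \/ c)))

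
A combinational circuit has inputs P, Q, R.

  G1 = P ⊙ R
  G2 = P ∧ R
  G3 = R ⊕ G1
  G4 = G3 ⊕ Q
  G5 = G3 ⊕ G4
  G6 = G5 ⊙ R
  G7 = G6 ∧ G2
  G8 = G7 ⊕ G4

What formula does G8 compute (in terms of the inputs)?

G1 = P ⊙ R
G2 = P ∧ R
G3 = R ⊕ G1 = R ⊕ (P ⊙ R)
G4 = G3 ⊕ Q = (R ⊕ (P ⊙ R)) ⊕ Q
G5 = G3 ⊕ G4 = (R ⊕ (P ⊙ R)) ⊕ ((R ⊕ (P ⊙ R)) ⊕ Q)
G6 = G5 ⊙ R = ((R ⊕ (P ⊙ R)) ⊕ ((R ⊕ (P ⊙ R)) ⊕ Q)) ⊙ R
G7 = G6 ∧ G2 = (((R ⊕ (P ⊙ R)) ⊕ ((R ⊕ (P ⊙ R)) ⊕ Q)) ⊙ R) ∧ (P ∧ R)
G8 = G7 ⊕ G4 = ((((R ⊕ (P ⊙ R)) ⊕ ((R ⊕ (P ⊙ R)) ⊕ Q)) ⊙ R) ∧ (P ∧ R)) ⊕ ((R ⊕ (P ⊙ R)) ⊕ Q)

((((R ⊕ (P ⊙ R)) ⊕ ((R ⊕ (P ⊙ R)) ⊕ Q)) ⊙ R) ∧ (P ∧ R)) ⊕ ((R ⊕ (P ⊙ R)) ⊕ Q)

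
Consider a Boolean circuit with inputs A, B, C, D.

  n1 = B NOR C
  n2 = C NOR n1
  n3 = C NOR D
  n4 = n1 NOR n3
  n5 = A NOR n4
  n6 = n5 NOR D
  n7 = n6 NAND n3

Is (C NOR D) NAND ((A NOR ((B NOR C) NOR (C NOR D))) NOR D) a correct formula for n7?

n1 = B NOR C
n3 = C NOR D
n4 = n1 NOR n3 = (B NOR C) NOR (C NOR D)
n5 = A NOR n4 = A NOR ((B NOR C) NOR (C NOR D))
n6 = n5 NOR D = (A NOR ((B NOR C) NOR (C NOR D))) NOR D
n7 = n6 NAND n3 = ((A NOR ((B NOR C) NOR (C NOR D))) NOR D) NAND (C NOR D)
At A=1, B=0, C=0, D=0: circuit gives 0, formula gives 0.
At A=0, B=0, C=0, D=0: circuit gives 1, formula gives 1.
Agrees on all 16 inputs.

Yes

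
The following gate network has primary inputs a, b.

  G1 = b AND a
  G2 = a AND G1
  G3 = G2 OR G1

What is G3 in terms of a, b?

G1 = b AND a
G2 = a AND G1 = a AND (b AND a)
G3 = G2 OR G1 = (a AND (b AND a)) OR (b AND a)

(a AND (b AND a)) OR (b AND a)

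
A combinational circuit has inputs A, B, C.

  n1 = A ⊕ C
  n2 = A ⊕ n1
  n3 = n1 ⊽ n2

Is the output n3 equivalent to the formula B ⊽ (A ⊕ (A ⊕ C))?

No

n1 = A ⊕ C
n2 = A ⊕ n1 = A ⊕ (A ⊕ C)
n3 = n1 ⊽ n2 = (A ⊕ C) ⊽ (A ⊕ (A ⊕ C))
At A=0, B=1, C=0: circuit gives 1, formula gives 0.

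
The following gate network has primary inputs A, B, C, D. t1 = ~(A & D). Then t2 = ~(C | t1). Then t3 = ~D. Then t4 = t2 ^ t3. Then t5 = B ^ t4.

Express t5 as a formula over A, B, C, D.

B ^ ((~(C | (~(A & D)))) ^ ~D)

t1 = ~(A & D)
t2 = ~(C | t1) = ~(C | (~(A & D)))
t3 = ~D
t4 = t2 ^ t3 = (~(C | (~(A & D)))) ^ ~D
t5 = B ^ t4 = B ^ ((~(C | (~(A & D)))) ^ ~D)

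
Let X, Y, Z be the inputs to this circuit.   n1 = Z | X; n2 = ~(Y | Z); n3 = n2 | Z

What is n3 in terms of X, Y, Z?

(~(Y | Z)) | Z

n2 = ~(Y | Z)
n3 = n2 | Z = (~(Y | Z)) | Z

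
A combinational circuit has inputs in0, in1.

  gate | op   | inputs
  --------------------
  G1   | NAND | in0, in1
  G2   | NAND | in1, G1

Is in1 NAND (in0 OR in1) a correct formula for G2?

No

G1 = in0 NAND in1
G2 = in1 NAND G1 = in1 NAND (in0 NAND in1)
At in0=1, in1=1: circuit gives 1, formula gives 0.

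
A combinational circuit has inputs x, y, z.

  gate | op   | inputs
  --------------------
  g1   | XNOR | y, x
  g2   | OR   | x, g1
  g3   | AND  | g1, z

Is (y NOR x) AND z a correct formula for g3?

No

g1 = y XNOR x
g3 = g1 AND z = (y XNOR x) AND z
At x=1, y=1, z=1: circuit gives 1, formula gives 0.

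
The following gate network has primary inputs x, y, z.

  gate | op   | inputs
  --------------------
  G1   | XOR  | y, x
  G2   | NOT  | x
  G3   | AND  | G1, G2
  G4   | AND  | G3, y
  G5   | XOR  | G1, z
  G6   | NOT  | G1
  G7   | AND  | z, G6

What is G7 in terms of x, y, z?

z AND NOT (y XOR x)

G1 = y XOR x
G6 = NOT G1 = NOT (y XOR x)
G7 = z AND G6 = z AND NOT (y XOR x)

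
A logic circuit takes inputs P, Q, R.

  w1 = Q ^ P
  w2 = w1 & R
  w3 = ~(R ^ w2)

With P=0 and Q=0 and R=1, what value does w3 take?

w1 = 0 ^ 0 = 0
w2 = 0 & 1 = 0
w3 = ~(1 ^ 0) = 0

0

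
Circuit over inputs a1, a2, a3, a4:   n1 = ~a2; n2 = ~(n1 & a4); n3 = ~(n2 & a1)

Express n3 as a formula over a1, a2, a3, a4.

n1 = ~a2
n2 = ~(n1 & a4) = ~(~a2 & a4)
n3 = ~(n2 & a1) = ~((~(~a2 & a4)) & a1)

~((~(~a2 & a4)) & a1)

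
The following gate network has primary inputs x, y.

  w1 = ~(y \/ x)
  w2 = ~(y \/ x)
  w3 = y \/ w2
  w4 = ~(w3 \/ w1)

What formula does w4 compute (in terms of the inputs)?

~((y \/ (~(y \/ x))) \/ (~(y \/ x)))

w1 = ~(y \/ x)
w2 = ~(y \/ x)
w3 = y \/ w2 = y \/ (~(y \/ x))
w4 = ~(w3 \/ w1) = ~((y \/ (~(y \/ x))) \/ (~(y \/ x)))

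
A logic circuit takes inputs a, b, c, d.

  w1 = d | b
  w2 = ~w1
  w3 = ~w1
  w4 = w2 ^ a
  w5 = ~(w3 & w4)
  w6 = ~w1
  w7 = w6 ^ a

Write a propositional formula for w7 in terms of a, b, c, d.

w1 = d | b
w6 = ~w1 = ~(d | b)
w7 = w6 ^ a = ~(d | b) ^ a

~(d | b) ^ a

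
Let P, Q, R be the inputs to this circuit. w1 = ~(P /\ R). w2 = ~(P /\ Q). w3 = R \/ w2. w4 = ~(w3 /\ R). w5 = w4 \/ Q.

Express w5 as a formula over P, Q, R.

w2 = ~(P /\ Q)
w3 = R \/ w2 = R \/ (~(P /\ Q))
w4 = ~(w3 /\ R) = ~((R \/ (~(P /\ Q))) /\ R)
w5 = w4 \/ Q = (~((R \/ (~(P /\ Q))) /\ R)) \/ Q

(~((R \/ (~(P /\ Q))) /\ R)) \/ Q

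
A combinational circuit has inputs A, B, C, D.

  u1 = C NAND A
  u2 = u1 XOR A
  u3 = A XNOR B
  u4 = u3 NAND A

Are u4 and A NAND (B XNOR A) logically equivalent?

u3 = A XNOR B
u4 = u3 NAND A = (A XNOR B) NAND A
At A=1, B=1, C=0, D=0: circuit gives 0, formula gives 0.
At A=0, B=0, C=0, D=0: circuit gives 1, formula gives 1.
Agrees on all 16 inputs.

Yes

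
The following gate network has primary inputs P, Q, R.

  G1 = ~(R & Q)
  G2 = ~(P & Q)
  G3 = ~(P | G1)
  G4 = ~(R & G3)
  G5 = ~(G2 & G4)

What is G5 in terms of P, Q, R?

G1 = ~(R & Q)
G2 = ~(P & Q)
G3 = ~(P | G1) = ~(P | (~(R & Q)))
G4 = ~(R & G3) = ~(R & (~(P | (~(R & Q)))))
G5 = ~(G2 & G4) = ~((~(P & Q)) & (~(R & (~(P | (~(R & Q)))))))

~((~(P & Q)) & (~(R & (~(P | (~(R & Q)))))))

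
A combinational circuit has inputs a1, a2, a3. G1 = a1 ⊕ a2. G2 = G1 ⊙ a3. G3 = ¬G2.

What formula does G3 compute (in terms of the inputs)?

¬((a1 ⊕ a2) ⊙ a3)

G1 = a1 ⊕ a2
G2 = G1 ⊙ a3 = (a1 ⊕ a2) ⊙ a3
G3 = ¬G2 = ¬((a1 ⊕ a2) ⊙ a3)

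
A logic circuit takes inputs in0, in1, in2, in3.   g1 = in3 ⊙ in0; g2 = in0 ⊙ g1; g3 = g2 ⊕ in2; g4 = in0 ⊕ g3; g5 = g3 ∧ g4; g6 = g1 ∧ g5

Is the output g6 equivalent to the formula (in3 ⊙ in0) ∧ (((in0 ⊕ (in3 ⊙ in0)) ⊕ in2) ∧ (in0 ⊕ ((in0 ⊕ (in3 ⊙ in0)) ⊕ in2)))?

g1 = in3 ⊙ in0
g2 = in0 ⊙ g1 = in0 ⊙ (in3 ⊙ in0)
g3 = g2 ⊕ in2 = (in0 ⊙ (in3 ⊙ in0)) ⊕ in2
g4 = in0 ⊕ g3 = in0 ⊕ ((in0 ⊙ (in3 ⊙ in0)) ⊕ in2)
g5 = g3 ∧ g4 = ((in0 ⊙ (in3 ⊙ in0)) ⊕ in2) ∧ (in0 ⊕ ((in0 ⊙ (in3 ⊙ in0)) ⊕ in2))
g6 = g1 ∧ g5 = (in3 ⊙ in0) ∧ (((in0 ⊙ (in3 ⊙ in0)) ⊕ in2) ∧ (in0 ⊕ ((in0 ⊙ (in3 ⊙ in0)) ⊕ in2)))
At in0=0, in1=0, in2=0, in3=0: circuit gives 0, formula gives 1.

No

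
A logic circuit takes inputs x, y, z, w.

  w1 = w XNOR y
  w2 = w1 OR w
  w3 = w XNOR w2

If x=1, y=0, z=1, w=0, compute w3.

w1 = 0 XNOR 0 = 1
w2 = 1 OR 0 = 1
w3 = 0 XNOR 1 = 0

0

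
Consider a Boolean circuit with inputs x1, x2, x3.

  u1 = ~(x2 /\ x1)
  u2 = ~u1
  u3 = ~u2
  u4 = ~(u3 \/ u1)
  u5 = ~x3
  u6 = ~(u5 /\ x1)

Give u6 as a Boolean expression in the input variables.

u5 = ~x3
u6 = ~(u5 /\ x1) = ~(~x3 /\ x1)

~(~x3 /\ x1)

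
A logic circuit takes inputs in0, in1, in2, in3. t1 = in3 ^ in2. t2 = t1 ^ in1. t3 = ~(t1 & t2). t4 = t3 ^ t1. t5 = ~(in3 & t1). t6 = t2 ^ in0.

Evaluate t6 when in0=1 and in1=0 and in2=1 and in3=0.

0

t1 = 0 ^ 1 = 1
t2 = 1 ^ 0 = 1
t6 = 1 ^ 1 = 0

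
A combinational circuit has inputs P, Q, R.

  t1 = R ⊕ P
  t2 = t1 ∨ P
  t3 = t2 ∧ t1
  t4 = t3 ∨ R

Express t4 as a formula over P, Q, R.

t1 = R ⊕ P
t2 = t1 ∨ P = (R ⊕ P) ∨ P
t3 = t2 ∧ t1 = ((R ⊕ P) ∨ P) ∧ (R ⊕ P)
t4 = t3 ∨ R = (((R ⊕ P) ∨ P) ∧ (R ⊕ P)) ∨ R

(((R ⊕ P) ∨ P) ∧ (R ⊕ P)) ∨ R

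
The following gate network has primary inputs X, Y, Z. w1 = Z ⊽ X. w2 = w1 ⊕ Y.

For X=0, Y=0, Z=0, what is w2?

1

w1 = 0 ⊽ 0 = 1
w2 = 1 ⊕ 0 = 1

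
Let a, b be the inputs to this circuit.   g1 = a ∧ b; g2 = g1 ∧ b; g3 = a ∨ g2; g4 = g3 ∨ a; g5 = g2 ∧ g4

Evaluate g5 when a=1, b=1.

1

g1 = 1 ∧ 1 = 1
g2 = 1 ∧ 1 = 1
g3 = 1 ∨ 1 = 1
g4 = 1 ∨ 1 = 1
g5 = 1 ∧ 1 = 1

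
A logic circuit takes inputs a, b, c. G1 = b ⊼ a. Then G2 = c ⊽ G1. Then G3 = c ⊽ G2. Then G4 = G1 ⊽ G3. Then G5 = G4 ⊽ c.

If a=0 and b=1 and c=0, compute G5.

1

G1 = 1 ⊼ 0 = 1
G2 = 0 ⊽ 1 = 0
G3 = 0 ⊽ 0 = 1
G4 = 1 ⊽ 1 = 0
G5 = 0 ⊽ 0 = 1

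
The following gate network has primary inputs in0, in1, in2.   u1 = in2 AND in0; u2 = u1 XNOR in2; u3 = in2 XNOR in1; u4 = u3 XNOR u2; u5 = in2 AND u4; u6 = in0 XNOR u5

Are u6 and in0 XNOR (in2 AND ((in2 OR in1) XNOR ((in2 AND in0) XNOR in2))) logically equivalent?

u1 = in2 AND in0
u2 = u1 XNOR in2 = (in2 AND in0) XNOR in2
u3 = in2 XNOR in1
u4 = u3 XNOR u2 = (in2 XNOR in1) XNOR ((in2 AND in0) XNOR in2)
u5 = in2 AND u4 = in2 AND ((in2 XNOR in1) XNOR ((in2 AND in0) XNOR in2))
u6 = in0 XNOR u5 = in0 XNOR (in2 AND ((in2 XNOR in1) XNOR ((in2 AND in0) XNOR in2)))
At in0=0, in1=0, in2=1: circuit gives 0, formula gives 1.

No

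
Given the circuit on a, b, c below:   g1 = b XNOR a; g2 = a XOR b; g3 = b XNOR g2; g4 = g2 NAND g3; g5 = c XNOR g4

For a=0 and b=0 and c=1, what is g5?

g2 = 0 XOR 0 = 0
g3 = 0 XNOR 0 = 1
g4 = 0 NAND 1 = 1
g5 = 1 XNOR 1 = 1

1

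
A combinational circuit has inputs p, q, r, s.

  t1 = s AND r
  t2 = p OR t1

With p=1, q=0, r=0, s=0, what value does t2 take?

t1 = 0 AND 0 = 0
t2 = 1 OR 0 = 1

1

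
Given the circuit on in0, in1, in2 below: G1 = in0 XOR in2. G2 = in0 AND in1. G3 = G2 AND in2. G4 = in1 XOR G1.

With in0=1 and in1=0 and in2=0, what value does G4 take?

1

G1 = 1 XOR 0 = 1
G4 = 0 XOR 1 = 1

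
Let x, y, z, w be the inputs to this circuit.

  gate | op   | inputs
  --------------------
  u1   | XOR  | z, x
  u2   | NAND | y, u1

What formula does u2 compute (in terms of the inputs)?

u1 = z XOR x
u2 = y NAND u1 = y NAND (z XOR x)

y NAND (z XOR x)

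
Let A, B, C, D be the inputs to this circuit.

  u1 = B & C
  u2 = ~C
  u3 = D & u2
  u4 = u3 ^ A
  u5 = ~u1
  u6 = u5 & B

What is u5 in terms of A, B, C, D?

~(B & C)

u1 = B & C
u5 = ~u1 = ~(B & C)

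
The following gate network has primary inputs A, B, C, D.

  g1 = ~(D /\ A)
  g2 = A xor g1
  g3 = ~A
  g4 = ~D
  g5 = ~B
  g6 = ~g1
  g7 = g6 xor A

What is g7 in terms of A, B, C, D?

g1 = ~(D /\ A)
g6 = ~g1 = ~(~(D /\ A))
g7 = g6 xor A = ~(~(D /\ A)) xor A

~(~(D /\ A)) xor A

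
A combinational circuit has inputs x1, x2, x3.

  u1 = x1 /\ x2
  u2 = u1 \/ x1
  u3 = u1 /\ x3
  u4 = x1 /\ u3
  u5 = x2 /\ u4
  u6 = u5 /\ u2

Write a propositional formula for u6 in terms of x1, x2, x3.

(x2 /\ (x1 /\ ((x1 /\ x2) /\ x3))) /\ ((x1 /\ x2) \/ x1)

u1 = x1 /\ x2
u2 = u1 \/ x1 = (x1 /\ x2) \/ x1
u3 = u1 /\ x3 = (x1 /\ x2) /\ x3
u4 = x1 /\ u3 = x1 /\ ((x1 /\ x2) /\ x3)
u5 = x2 /\ u4 = x2 /\ (x1 /\ ((x1 /\ x2) /\ x3))
u6 = u5 /\ u2 = (x2 /\ (x1 /\ ((x1 /\ x2) /\ x3))) /\ ((x1 /\ x2) \/ x1)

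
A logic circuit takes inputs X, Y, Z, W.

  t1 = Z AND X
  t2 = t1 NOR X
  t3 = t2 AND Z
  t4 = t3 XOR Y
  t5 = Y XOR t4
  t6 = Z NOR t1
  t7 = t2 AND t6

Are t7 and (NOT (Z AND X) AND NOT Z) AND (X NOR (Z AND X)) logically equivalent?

Yes

t1 = Z AND X
t2 = t1 NOR X = (Z AND X) NOR X
t6 = Z NOR t1 = Z NOR (Z AND X)
t7 = t2 AND t6 = ((Z AND X) NOR X) AND (Z NOR (Z AND X))
At X=0, Y=0, Z=1, W=0: circuit gives 0, formula gives 0.
At X=0, Y=0, Z=0, W=0: circuit gives 1, formula gives 1.
Agrees on all 16 inputs.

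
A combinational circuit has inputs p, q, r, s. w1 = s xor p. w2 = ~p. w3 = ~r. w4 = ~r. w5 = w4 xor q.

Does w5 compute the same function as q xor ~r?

Yes

w4 = ~r
w5 = w4 xor q = ~r xor q
At p=0, q=0, r=1, s=0: circuit gives 0, formula gives 0.
At p=0, q=0, r=0, s=0: circuit gives 1, formula gives 1.
Agrees on all 16 inputs.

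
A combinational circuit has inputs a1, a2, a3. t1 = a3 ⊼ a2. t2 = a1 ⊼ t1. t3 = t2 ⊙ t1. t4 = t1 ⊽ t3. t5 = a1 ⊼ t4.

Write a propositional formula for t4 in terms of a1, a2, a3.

(a3 ⊼ a2) ⊽ ((a1 ⊼ (a3 ⊼ a2)) ⊙ (a3 ⊼ a2))

t1 = a3 ⊼ a2
t2 = a1 ⊼ t1 = a1 ⊼ (a3 ⊼ a2)
t3 = t2 ⊙ t1 = (a1 ⊼ (a3 ⊼ a2)) ⊙ (a3 ⊼ a2)
t4 = t1 ⊽ t3 = (a3 ⊼ a2) ⊽ ((a1 ⊼ (a3 ⊼ a2)) ⊙ (a3 ⊼ a2))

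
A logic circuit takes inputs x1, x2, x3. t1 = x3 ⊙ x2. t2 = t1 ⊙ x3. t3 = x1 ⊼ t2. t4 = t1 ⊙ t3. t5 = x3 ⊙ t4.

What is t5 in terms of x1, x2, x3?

x3 ⊙ ((x3 ⊙ x2) ⊙ (x1 ⊼ ((x3 ⊙ x2) ⊙ x3)))

t1 = x3 ⊙ x2
t2 = t1 ⊙ x3 = (x3 ⊙ x2) ⊙ x3
t3 = x1 ⊼ t2 = x1 ⊼ ((x3 ⊙ x2) ⊙ x3)
t4 = t1 ⊙ t3 = (x3 ⊙ x2) ⊙ (x1 ⊼ ((x3 ⊙ x2) ⊙ x3))
t5 = x3 ⊙ t4 = x3 ⊙ ((x3 ⊙ x2) ⊙ (x1 ⊼ ((x3 ⊙ x2) ⊙ x3)))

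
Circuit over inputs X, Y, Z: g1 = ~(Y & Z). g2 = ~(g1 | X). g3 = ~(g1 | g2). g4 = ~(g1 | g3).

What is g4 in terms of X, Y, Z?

g1 = ~(Y & Z)
g2 = ~(g1 | X) = ~((~(Y & Z)) | X)
g3 = ~(g1 | g2) = ~((~(Y & Z)) | (~((~(Y & Z)) | X)))
g4 = ~(g1 | g3) = ~((~(Y & Z)) | (~((~(Y & Z)) | (~((~(Y & Z)) | X)))))

~((~(Y & Z)) | (~((~(Y & Z)) | (~((~(Y & Z)) | X)))))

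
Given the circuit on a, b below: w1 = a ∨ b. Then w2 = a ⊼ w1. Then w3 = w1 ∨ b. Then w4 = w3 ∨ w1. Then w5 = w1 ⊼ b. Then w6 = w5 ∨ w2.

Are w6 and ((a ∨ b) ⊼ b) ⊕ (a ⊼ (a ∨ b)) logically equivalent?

No

w1 = a ∨ b
w2 = a ⊼ w1 = a ⊼ (a ∨ b)
w5 = w1 ⊼ b = (a ∨ b) ⊼ b
w6 = w5 ∨ w2 = ((a ∨ b) ⊼ b) ∨ (a ⊼ (a ∨ b))
At a=0, b=0: circuit gives 1, formula gives 0.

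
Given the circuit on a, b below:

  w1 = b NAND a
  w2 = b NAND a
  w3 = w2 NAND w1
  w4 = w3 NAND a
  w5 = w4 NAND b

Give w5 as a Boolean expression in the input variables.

(((b NAND a) NAND (b NAND a)) NAND a) NAND b

w1 = b NAND a
w2 = b NAND a
w3 = w2 NAND w1 = (b NAND a) NAND (b NAND a)
w4 = w3 NAND a = ((b NAND a) NAND (b NAND a)) NAND a
w5 = w4 NAND b = (((b NAND a) NAND (b NAND a)) NAND a) NAND b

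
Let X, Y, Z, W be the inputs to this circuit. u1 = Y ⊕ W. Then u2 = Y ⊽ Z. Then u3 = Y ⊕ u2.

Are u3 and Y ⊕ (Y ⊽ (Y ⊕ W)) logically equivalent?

No

u2 = Y ⊽ Z
u3 = Y ⊕ u2 = Y ⊕ (Y ⊽ Z)
At X=0, Y=0, Z=0, W=1: circuit gives 1, formula gives 0.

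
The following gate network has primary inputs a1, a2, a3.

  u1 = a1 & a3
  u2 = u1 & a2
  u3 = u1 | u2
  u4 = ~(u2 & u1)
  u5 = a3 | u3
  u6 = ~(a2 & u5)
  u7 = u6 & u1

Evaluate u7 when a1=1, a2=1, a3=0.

u1 = 1 & 0 = 0
u2 = 0 & 1 = 0
u3 = 0 | 0 = 0
u5 = 0 | 0 = 0
u6 = ~(1 & 0) = 1
u7 = 1 & 0 = 0

0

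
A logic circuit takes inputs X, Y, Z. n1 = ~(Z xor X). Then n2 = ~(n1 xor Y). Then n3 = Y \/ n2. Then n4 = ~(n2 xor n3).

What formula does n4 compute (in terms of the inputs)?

n1 = ~(Z xor X)
n2 = ~(n1 xor Y) = ~((~(Z xor X)) xor Y)
n3 = Y \/ n2 = Y \/ (~((~(Z xor X)) xor Y))
n4 = ~(n2 xor n3) = ~((~((~(Z xor X)) xor Y)) xor (Y \/ (~((~(Z xor X)) xor Y))))

~((~((~(Z xor X)) xor Y)) xor (Y \/ (~((~(Z xor X)) xor Y))))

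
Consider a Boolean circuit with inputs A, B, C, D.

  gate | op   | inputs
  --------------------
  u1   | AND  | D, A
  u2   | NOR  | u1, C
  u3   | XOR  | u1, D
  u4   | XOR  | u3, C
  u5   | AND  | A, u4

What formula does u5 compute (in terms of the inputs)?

u1 = D AND A
u3 = u1 XOR D = (D AND A) XOR D
u4 = u3 XOR C = ((D AND A) XOR D) XOR C
u5 = A AND u4 = A AND (((D AND A) XOR D) XOR C)

A AND (((D AND A) XOR D) XOR C)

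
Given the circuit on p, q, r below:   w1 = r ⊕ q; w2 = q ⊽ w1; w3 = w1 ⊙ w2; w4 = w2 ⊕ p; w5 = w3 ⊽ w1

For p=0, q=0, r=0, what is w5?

w1 = 0 ⊕ 0 = 0
w2 = 0 ⊽ 0 = 1
w3 = 0 ⊙ 1 = 0
w5 = 0 ⊽ 0 = 1

1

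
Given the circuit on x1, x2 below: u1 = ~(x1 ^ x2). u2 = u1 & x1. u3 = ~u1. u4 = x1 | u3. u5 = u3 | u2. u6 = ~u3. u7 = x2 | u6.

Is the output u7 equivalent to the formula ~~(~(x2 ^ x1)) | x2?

Yes

u1 = ~(x1 ^ x2)
u3 = ~u1 = ~(~(x1 ^ x2))
u6 = ~u3 = ~~(~(x1 ^ x2))
u7 = x2 | u6 = x2 | ~~(~(x1 ^ x2))
At x1=1, x2=0: circuit gives 0, formula gives 0.
At x1=0, x2=0: circuit gives 1, formula gives 1.
Agrees on all 4 inputs.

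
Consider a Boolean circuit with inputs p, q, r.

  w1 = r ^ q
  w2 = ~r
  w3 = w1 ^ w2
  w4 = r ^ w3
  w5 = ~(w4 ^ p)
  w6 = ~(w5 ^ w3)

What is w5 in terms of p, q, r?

w1 = r ^ q
w2 = ~r
w3 = w1 ^ w2 = (r ^ q) ^ ~r
w4 = r ^ w3 = r ^ ((r ^ q) ^ ~r)
w5 = ~(w4 ^ p) = ~((r ^ ((r ^ q) ^ ~r)) ^ p)

~((r ^ ((r ^ q) ^ ~r)) ^ p)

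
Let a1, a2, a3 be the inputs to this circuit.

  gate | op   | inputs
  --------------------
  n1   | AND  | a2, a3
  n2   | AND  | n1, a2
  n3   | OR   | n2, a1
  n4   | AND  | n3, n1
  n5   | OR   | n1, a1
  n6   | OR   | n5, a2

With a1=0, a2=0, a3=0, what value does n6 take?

0

n1 = 0 AND 0 = 0
n5 = 0 OR 0 = 0
n6 = 0 OR 0 = 0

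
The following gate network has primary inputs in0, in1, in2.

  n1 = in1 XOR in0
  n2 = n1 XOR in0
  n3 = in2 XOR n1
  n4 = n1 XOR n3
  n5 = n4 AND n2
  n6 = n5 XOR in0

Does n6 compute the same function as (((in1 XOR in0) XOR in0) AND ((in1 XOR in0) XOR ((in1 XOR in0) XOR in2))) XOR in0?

Yes

n1 = in1 XOR in0
n2 = n1 XOR in0 = (in1 XOR in0) XOR in0
n3 = in2 XOR n1 = in2 XOR (in1 XOR in0)
n4 = n1 XOR n3 = (in1 XOR in0) XOR (in2 XOR (in1 XOR in0))
n5 = n4 AND n2 = ((in1 XOR in0) XOR (in2 XOR (in1 XOR in0))) AND ((in1 XOR in0) XOR in0)
n6 = n5 XOR in0 = (((in1 XOR in0) XOR (in2 XOR (in1 XOR in0))) AND ((in1 XOR in0) XOR in0)) XOR in0
At in0=0, in1=0, in2=0: circuit gives 0, formula gives 0.
At in0=0, in1=1, in2=1: circuit gives 1, formula gives 1.
Agrees on all 8 inputs.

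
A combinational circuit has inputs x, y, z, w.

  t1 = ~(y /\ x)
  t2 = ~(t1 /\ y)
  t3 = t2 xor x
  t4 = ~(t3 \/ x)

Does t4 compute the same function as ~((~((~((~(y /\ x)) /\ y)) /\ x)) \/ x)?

No

t1 = ~(y /\ x)
t2 = ~(t1 /\ y) = ~((~(y /\ x)) /\ y)
t3 = t2 xor x = (~((~(y /\ x)) /\ y)) xor x
t4 = ~(t3 \/ x) = ~(((~((~(y /\ x)) /\ y)) xor x) \/ x)
At x=0, y=1, z=0, w=0: circuit gives 1, formula gives 0.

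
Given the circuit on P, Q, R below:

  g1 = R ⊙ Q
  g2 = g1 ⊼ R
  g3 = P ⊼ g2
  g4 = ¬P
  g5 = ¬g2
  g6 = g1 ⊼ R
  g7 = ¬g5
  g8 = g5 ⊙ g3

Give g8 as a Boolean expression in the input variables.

¬((R ⊙ Q) ⊼ R) ⊙ (P ⊼ ((R ⊙ Q) ⊼ R))

g1 = R ⊙ Q
g2 = g1 ⊼ R = (R ⊙ Q) ⊼ R
g3 = P ⊼ g2 = P ⊼ ((R ⊙ Q) ⊼ R)
g5 = ¬g2 = ¬((R ⊙ Q) ⊼ R)
g8 = g5 ⊙ g3 = ¬((R ⊙ Q) ⊼ R) ⊙ (P ⊼ ((R ⊙ Q) ⊼ R))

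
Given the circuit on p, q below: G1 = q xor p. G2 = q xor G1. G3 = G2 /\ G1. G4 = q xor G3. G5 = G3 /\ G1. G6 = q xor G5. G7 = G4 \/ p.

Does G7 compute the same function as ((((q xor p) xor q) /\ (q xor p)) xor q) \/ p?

Yes

G1 = q xor p
G2 = q xor G1 = q xor (q xor p)
G3 = G2 /\ G1 = (q xor (q xor p)) /\ (q xor p)
G4 = q xor G3 = q xor ((q xor (q xor p)) /\ (q xor p))
G7 = G4 \/ p = (q xor ((q xor (q xor p)) /\ (q xor p))) \/ p
At p=0, q=0: circuit gives 0, formula gives 0.
At p=0, q=1: circuit gives 1, formula gives 1.
Agrees on all 4 inputs.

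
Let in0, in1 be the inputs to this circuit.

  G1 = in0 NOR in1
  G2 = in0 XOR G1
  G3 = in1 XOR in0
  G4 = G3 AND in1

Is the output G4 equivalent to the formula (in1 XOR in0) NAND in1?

No

G3 = in1 XOR in0
G4 = G3 AND in1 = (in1 XOR in0) AND in1
At in0=0, in1=0: circuit gives 0, formula gives 1.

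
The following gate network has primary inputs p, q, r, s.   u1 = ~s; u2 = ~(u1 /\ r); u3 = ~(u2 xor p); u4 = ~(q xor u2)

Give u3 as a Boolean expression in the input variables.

u1 = ~s
u2 = ~(u1 /\ r) = ~(~s /\ r)
u3 = ~(u2 xor p) = ~((~(~s /\ r)) xor p)

~((~(~s /\ r)) xor p)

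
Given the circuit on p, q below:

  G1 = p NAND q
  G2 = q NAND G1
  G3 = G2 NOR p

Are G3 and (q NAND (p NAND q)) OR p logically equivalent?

G1 = p NAND q
G2 = q NAND G1 = q NAND (p NAND q)
G3 = G2 NOR p = (q NAND (p NAND q)) NOR p
At p=0, q=0: circuit gives 0, formula gives 1.

No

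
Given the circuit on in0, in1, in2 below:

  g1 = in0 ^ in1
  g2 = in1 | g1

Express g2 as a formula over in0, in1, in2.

in1 | (in0 ^ in1)

g1 = in0 ^ in1
g2 = in1 | g1 = in1 | (in0 ^ in1)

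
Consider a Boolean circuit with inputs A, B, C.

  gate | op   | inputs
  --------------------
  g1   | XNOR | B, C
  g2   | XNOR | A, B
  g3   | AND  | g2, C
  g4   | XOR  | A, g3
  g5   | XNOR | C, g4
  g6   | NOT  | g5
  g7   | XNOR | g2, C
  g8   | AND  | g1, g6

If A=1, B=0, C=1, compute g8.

g1 = 0 XNOR 1 = 0
g2 = 1 XNOR 0 = 0
g3 = 0 AND 1 = 0
g4 = 1 XOR 0 = 1
g5 = 1 XNOR 1 = 1
g6 = NOT 1 = 0
g8 = 0 AND 0 = 0

0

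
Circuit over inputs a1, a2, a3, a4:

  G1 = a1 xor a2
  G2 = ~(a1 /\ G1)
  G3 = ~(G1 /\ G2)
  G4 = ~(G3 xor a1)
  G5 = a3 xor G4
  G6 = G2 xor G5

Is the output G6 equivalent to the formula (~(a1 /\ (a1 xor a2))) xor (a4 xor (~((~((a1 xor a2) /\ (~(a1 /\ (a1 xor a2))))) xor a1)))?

No

G1 = a1 xor a2
G2 = ~(a1 /\ G1) = ~(a1 /\ (a1 xor a2))
G3 = ~(G1 /\ G2) = ~((a1 xor a2) /\ (~(a1 /\ (a1 xor a2))))
G4 = ~(G3 xor a1) = ~((~((a1 xor a2) /\ (~(a1 /\ (a1 xor a2))))) xor a1)
G5 = a3 xor G4 = a3 xor (~((~((a1 xor a2) /\ (~(a1 /\ (a1 xor a2))))) xor a1))
G6 = G2 xor G5 = (~(a1 /\ (a1 xor a2))) xor (a3 xor (~((~((a1 xor a2) /\ (~(a1 /\ (a1 xor a2))))) xor a1)))
At a1=0, a2=0, a3=0, a4=1: circuit gives 1, formula gives 0.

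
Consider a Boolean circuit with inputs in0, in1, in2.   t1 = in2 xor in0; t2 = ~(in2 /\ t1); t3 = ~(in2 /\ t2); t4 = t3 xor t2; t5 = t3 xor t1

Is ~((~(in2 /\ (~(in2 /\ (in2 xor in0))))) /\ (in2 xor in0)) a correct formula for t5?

t1 = in2 xor in0
t2 = ~(in2 /\ t1) = ~(in2 /\ (in2 xor in0))
t3 = ~(in2 /\ t2) = ~(in2 /\ (~(in2 /\ (in2 xor in0))))
t5 = t3 xor t1 = (~(in2 /\ (~(in2 /\ (in2 xor in0))))) xor (in2 xor in0)
At in0=1, in1=0, in2=1: circuit gives 0, formula gives 1.

No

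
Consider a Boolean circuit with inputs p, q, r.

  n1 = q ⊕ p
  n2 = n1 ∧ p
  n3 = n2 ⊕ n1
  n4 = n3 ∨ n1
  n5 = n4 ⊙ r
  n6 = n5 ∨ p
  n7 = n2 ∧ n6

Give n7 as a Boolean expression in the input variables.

n1 = q ⊕ p
n2 = n1 ∧ p = (q ⊕ p) ∧ p
n3 = n2 ⊕ n1 = ((q ⊕ p) ∧ p) ⊕ (q ⊕ p)
n4 = n3 ∨ n1 = (((q ⊕ p) ∧ p) ⊕ (q ⊕ p)) ∨ (q ⊕ p)
n5 = n4 ⊙ r = ((((q ⊕ p) ∧ p) ⊕ (q ⊕ p)) ∨ (q ⊕ p)) ⊙ r
n6 = n5 ∨ p = (((((q ⊕ p) ∧ p) ⊕ (q ⊕ p)) ∨ (q ⊕ p)) ⊙ r) ∨ p
n7 = n2 ∧ n6 = ((q ⊕ p) ∧ p) ∧ ((((((q ⊕ p) ∧ p) ⊕ (q ⊕ p)) ∨ (q ⊕ p)) ⊙ r) ∨ p)

((q ⊕ p) ∧ p) ∧ ((((((q ⊕ p) ∧ p) ⊕ (q ⊕ p)) ∨ (q ⊕ p)) ⊙ r) ∨ p)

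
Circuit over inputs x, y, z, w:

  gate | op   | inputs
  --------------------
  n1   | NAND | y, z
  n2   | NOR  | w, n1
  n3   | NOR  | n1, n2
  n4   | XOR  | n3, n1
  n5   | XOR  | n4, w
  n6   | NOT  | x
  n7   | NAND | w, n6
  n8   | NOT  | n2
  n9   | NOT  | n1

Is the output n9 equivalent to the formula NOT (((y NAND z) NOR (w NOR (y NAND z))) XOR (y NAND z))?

No

n1 = y NAND z
n9 = NOT n1 = NOT (y NAND z)
At x=0, y=1, z=1, w=1: circuit gives 1, formula gives 0.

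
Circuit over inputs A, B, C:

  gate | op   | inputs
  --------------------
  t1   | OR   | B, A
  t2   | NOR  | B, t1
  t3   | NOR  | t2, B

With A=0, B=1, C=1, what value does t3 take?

0

t1 = 1 OR 0 = 1
t2 = 1 NOR 1 = 0
t3 = 0 NOR 1 = 0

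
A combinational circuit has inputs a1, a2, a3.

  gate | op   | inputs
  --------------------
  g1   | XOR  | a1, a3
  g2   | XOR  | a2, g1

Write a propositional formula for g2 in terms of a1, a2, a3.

g1 = a1 XOR a3
g2 = a2 XOR g1 = a2 XOR (a1 XOR a3)

a2 XOR (a1 XOR a3)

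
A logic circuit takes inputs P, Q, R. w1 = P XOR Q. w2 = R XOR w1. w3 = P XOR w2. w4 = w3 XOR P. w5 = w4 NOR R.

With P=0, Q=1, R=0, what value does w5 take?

0

w1 = 0 XOR 1 = 1
w2 = 0 XOR 1 = 1
w3 = 0 XOR 1 = 1
w4 = 1 XOR 0 = 1
w5 = 1 NOR 0 = 0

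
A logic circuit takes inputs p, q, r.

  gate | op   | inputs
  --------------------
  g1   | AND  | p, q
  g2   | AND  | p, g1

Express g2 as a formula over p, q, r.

p AND (p AND q)

g1 = p AND q
g2 = p AND g1 = p AND (p AND q)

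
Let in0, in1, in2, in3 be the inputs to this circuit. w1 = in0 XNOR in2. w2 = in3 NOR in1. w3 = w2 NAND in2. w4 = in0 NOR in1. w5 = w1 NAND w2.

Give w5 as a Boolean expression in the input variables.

w1 = in0 XNOR in2
w2 = in3 NOR in1
w5 = w1 NAND w2 = (in0 XNOR in2) NAND (in3 NOR in1)

(in0 XNOR in2) NAND (in3 NOR in1)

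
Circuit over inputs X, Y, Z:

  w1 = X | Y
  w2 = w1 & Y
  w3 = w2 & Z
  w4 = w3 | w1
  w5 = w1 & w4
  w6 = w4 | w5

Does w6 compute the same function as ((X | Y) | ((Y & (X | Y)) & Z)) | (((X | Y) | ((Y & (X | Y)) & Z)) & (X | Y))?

Yes

w1 = X | Y
w2 = w1 & Y = (X | Y) & Y
w3 = w2 & Z = ((X | Y) & Y) & Z
w4 = w3 | w1 = (((X | Y) & Y) & Z) | (X | Y)
w5 = w1 & w4 = (X | Y) & ((((X | Y) & Y) & Z) | (X | Y))
w6 = w4 | w5 = ((((X | Y) & Y) & Z) | (X | Y)) | ((X | Y) & ((((X | Y) & Y) & Z) | (X | Y)))
At X=0, Y=0, Z=0: circuit gives 0, formula gives 0.
At X=0, Y=1, Z=0: circuit gives 1, formula gives 1.
Agrees on all 8 inputs.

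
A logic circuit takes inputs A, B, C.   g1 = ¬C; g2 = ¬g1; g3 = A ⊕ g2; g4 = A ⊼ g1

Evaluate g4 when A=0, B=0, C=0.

1

g1 = ¬0 = 1
g4 = 0 ⊼ 1 = 1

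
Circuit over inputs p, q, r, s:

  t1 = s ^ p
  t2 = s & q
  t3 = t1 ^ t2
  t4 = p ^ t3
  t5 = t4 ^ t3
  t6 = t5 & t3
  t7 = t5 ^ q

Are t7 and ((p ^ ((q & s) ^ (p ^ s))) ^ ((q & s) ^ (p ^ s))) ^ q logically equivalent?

t1 = s ^ p
t2 = s & q
t3 = t1 ^ t2 = (s ^ p) ^ (s & q)
t4 = p ^ t3 = p ^ ((s ^ p) ^ (s & q))
t5 = t4 ^ t3 = (p ^ ((s ^ p) ^ (s & q))) ^ ((s ^ p) ^ (s & q))
t7 = t5 ^ q = ((p ^ ((s ^ p) ^ (s & q))) ^ ((s ^ p) ^ (s & q))) ^ q
At p=0, q=0, r=0, s=0: circuit gives 0, formula gives 0.
At p=0, q=1, r=0, s=0: circuit gives 1, formula gives 1.
Agrees on all 16 inputs.

Yes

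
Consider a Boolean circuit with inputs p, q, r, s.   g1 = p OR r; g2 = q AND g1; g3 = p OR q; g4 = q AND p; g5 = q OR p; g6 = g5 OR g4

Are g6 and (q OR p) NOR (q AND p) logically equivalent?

g4 = q AND p
g5 = q OR p
g6 = g5 OR g4 = (q OR p) OR (q AND p)
At p=0, q=0, r=0, s=0: circuit gives 0, formula gives 1.

No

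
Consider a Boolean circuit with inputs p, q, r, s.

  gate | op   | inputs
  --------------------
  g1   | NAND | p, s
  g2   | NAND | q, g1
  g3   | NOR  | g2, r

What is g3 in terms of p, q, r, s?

(q NAND (p NAND s)) NOR r

g1 = p NAND s
g2 = q NAND g1 = q NAND (p NAND s)
g3 = g2 NOR r = (q NAND (p NAND s)) NOR r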